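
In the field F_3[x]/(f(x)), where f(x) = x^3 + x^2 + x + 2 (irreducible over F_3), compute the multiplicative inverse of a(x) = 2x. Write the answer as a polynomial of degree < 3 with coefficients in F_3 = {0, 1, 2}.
a(x)^(-1) ≡ 2x^2 + 2x + 2 (mod f(x))

Since f is irreducible over F_3, F_3[x]/(f) is a field and a(x) ≠ 0 has an inverse. Apply the extended Euclidean algorithm to f(x) and a(x) in F_3[x]: f(x) = (2x^2 + 2x + 2)·a(x) + (2). The last nonzero remainder is the constant 2 = gcd(f, a) in F_3. Back-substituting through the division chain expresses 2 = s(x)·a(x) + t(x)·f(x) with s(x) ≡ x^2 + x + 1 (mod f), so (x^2 + x + 1)·a(x) ≡ 2 (mod f). Multiplying by 2^(-1) ≡ 2 in F_3 gives a(x)^(-1) ≡ 2·(x^2 + x + 1) ≡ 2x^2 + 2x + 2 (mod f). Check: (2x)·(2x^2 + 2x + 2) = x^3 + x^2 + x ≡ 1 (mod x^3 + x^2 + x + 2).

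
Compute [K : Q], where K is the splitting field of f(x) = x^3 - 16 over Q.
[K : Q] = 6

The roots of x^3 - 16 are ∛16, ω∛16, ω^2∛16 where ω = e^(2πi/3) is a primitive cube root of unity, so K = Q(∛16, ω). Now [Q(∛16):Q] = 3 (since 16 is not a perfect cube, x^3 - 16 is irreducible) and [Q(ω):Q] = 2. Both 2 and 3 divide [K:Q], and [K:Q] ≤ 3·2 = 6, so [K:Q] = 6. (Equivalently: Q(∛16) ⊂ R but ω ∉ R, so [K : Q(∛16)] = 2.)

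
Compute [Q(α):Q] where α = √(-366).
[Q(α):Q] = 2

[Q(α):Q] equals the degree of the minimal polynomial of α. Here α^2 = -366 and x^2 + 366 is irreducible (d = -366 is squarefree, ≠ 1, hence not a square), so deg(m_α) = 2. Thus [Q(α):Q] = 2.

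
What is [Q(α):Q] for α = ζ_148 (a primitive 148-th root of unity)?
[Q(α):Q] = 72

The minimal polynomial of ζ_148 over Q is the 148-th cyclotomic polynomial Φ_148(x), which is irreducible over Q and has degree φ(148) = 72. Hence [Q(α):Q] = φ(148) = 72.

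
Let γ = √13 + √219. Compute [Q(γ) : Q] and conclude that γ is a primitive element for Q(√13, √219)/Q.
[Q(γ) : Q] = 4 (equivalently, Q(γ) = Q(√13, √219))

Obviously Q(γ) ⊆ Q(√13, √219), and [Q(√13, √219):Q] = 4 (since 13, 219 are distinct squarefree integers > 1 with 2847 not a perfect square). To show equality we compute the minimal polynomial of γ. From γ = √13 + √219: γ^2 = 13 + 2√(2847) + 219 = 232 + 2√(2847), so γ^2 - 232 = 2√(2847); squaring, (γ^2 - 232)^2 = 4·2847, i.e. γ^4 - 464γ^2 + 53824 - 11388 = 0, i.e. γ^4 - 464γ^2 + 42436 = 0. So γ is a root of x^4 - 464x^2 + 42436. This polynomial is irreducible over Q: it has no rational root (each ±√13 ± √219 is irrational), and any factorization into two quadratics over Q would force √(2847) ∈ Q (pairing opposite roots) or √13, √219 ∈ Q (other pairings), all impossible. Hence [Q(γ):Q] = 4 = [Q(√13, √219):Q], so Q(γ) = Q(√13, √219).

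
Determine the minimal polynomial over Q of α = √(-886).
m_α(x) = x^2 + 886

α satisfies α^2 + 886 = 0, so x^2 + 886 annihilates α. Since d = -886 is squarefree and ≠ 1, it is not a perfect square in Q, so x^2 + 886 has no rational root and is therefore irreducible over Q (a degree-2 polynomial over a field is irreducible iff it has no root). Hence m_α(x) = x^2 + 886.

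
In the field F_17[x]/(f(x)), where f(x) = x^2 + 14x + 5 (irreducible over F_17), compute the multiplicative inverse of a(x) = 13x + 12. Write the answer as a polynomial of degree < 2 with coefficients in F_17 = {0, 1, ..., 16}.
a(x)^(-1) ≡ 6x (mod f(x))

Since f is irreducible over F_17, F_17[x]/(f) is a field and a(x) ≠ 0 has an inverse. Apply the extended Euclidean algorithm to f(x) and a(x) in F_17[x]: f(x) = (4x)·a(x) + (5). The last nonzero remainder is the constant 5 = gcd(f, a) in F_17. Back-substituting through the division chain expresses 5 = s(x)·a(x) + t(x)·f(x) with s(x) ≡ 13x (mod f), so (13x)·a(x) ≡ 5 (mod f). Multiplying by 5^(-1) ≡ 7 in F_17 gives a(x)^(-1) ≡ 7·(13x) ≡ 6x (mod f). Check: (13x + 12)·(6x) = 10x^2 + 4x ≡ 1 (mod x^2 + 14x + 5).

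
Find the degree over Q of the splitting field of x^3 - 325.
[K : Q] = 6

The roots of x^3 - 325 are ∛325, ω∛325, ω^2∛325 where ω = e^(2πi/3) is a primitive cube root of unity, so K = Q(∛325, ω). Now [Q(∛325):Q] = 3 (since 325 is not a perfect cube, x^3 - 325 is irreducible) and [Q(ω):Q] = 2. Both 2 and 3 divide [K:Q], and [K:Q] ≤ 3·2 = 6, so [K:Q] = 6. (Equivalently: Q(∛325) ⊂ R but ω ∉ R, so [K : Q(∛325)] = 2.)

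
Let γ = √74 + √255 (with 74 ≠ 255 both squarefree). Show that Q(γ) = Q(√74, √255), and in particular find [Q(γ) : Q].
[Q(γ) : Q] = 4 (equivalently, Q(γ) = Q(√74, √255))

Obviously Q(γ) ⊆ Q(√74, √255), and [Q(√74, √255):Q] = 4 (since 74, 255 are distinct squarefree integers > 1 with 18870 not a perfect square). To show equality we compute the minimal polynomial of γ. From γ = √74 + √255: γ^2 = 74 + 2√(18870) + 255 = 329 + 2√(18870), so γ^2 - 329 = 2√(18870); squaring, (γ^2 - 329)^2 = 4·18870, i.e. γ^4 - 658γ^2 + 108241 - 75480 = 0, i.e. γ^4 - 658γ^2 + 32761 = 0. So γ is a root of x^4 - 658x^2 + 32761. This polynomial is irreducible over Q: it has no rational root (each ±√74 ± √255 is irrational), and any factorization into two quadratics over Q would force √(18870) ∈ Q (pairing opposite roots) or √74, √255 ∈ Q (other pairings), all impossible. Hence [Q(γ):Q] = 4 = [Q(√74, √255):Q], so Q(γ) = Q(√74, √255).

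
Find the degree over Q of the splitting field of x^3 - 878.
[K : Q] = 6

The roots of x^3 - 878 are ∛878, ω∛878, ω^2∛878 where ω = e^(2πi/3) is a primitive cube root of unity, so K = Q(∛878, ω). Now [Q(∛878):Q] = 3 (since 878 is not a perfect cube, x^3 - 878 is irreducible) and [Q(ω):Q] = 2. Both 2 and 3 divide [K:Q], and [K:Q] ≤ 3·2 = 6, so [K:Q] = 6. (Equivalently: Q(∛878) ⊂ R but ω ∉ R, so [K : Q(∛878)] = 2.)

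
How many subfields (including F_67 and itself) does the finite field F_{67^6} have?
F_{67^6} has 4 subfields

The subfields of F_{p^n} are exactly the fields F_{p^d} for d | n (each is the fixed field of the unique index-d subgroup of Gal(F_{p^n}/F_p) ≅ Z/nZ). The divisors of n = 6 are {1, 2, 3, 6}, giving 4 subfields: F_{67^1}, F_{67^2}, F_{67^3}, F_{67^6}.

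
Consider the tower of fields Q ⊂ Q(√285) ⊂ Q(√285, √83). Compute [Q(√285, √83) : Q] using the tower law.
[Q(√285, √83) : Q] = 4

[Q(√285):Q] = 2 (min poly x^2 - 285, irreducible since 285 is squarefree > 1). For the top step, suppose √83 ∈ Q(√285), say √83 = c + d√285 with c, d ∈ Q. Squaring: 83 = c^2 + 285d^2 + 2cd√285. Since √285 ∉ Q this forces 2cd = 0. If d = 0 then √83 = c ∈ Q, contradicting 83 squarefree > 1. If c = 0 then 83 = 285d^2, so 285·83 = (285d)^2 is a perfect square in Q — but 285·83 = 23655 is not a perfect square (since 285 and 83 are distinct squarefree integers). Contradiction. Hence √83 ∉ Q(√285), so x^2 - 83 stays irreducible over Q(√285) and [Q(√285, √83) : Q(√285)] = 2. By the tower law, [Q(√285, √83) : Q] = 2 · 2 = 4.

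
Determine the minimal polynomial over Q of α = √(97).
m_α(x) = x^2 - 97

α satisfies α^2 - 97 = 0, so x^2 - 97 annihilates α. Since d = 97 is squarefree and ≠ 1, it is not a perfect square in Q, so x^2 - 97 has no rational root and is therefore irreducible over Q (a degree-2 polynomial over a field is irreducible iff it has no root). Hence m_α(x) = x^2 - 97.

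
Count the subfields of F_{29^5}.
F_{29^5} has 2 subfields

The subfields of F_{p^n} are exactly the fields F_{p^d} for d | n (each is the fixed field of the unique index-d subgroup of Gal(F_{p^n}/F_p) ≅ Z/nZ). The divisors of n = 5 are {1, 5}, giving 2 subfields: F_{29^1}, F_{29^5}.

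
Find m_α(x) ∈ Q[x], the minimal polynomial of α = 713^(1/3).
m_α(x) = x^3 - 713

α satisfies α^3 = 713, so x^3 - 713 annihilates α. By the rational root test, a rational root p/q (in lowest terms) of x^3 - 713 would satisfy p^3 = 713 q^3, forcing q = 1 and p^3 = 713; but 713 is not a perfect cube, contradiction. A monic cubic over Q with no rational root is irreducible (any nontrivial factorization would include a linear factor). Hence x^3 - 713 is the minimal polynomial of α, and in particular [Q(α):Q] = 3.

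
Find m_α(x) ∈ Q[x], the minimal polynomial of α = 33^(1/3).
m_α(x) = x^3 - 33

α satisfies α^3 = 33, so x^3 - 33 annihilates α. By the rational root test, a rational root p/q (in lowest terms) of x^3 - 33 would satisfy p^3 = 33 q^3, forcing q = 1 and p^3 = 33; but 33 is not a perfect cube, contradiction. A monic cubic over Q with no rational root is irreducible (any nontrivial factorization would include a linear factor). Hence x^3 - 33 is the minimal polynomial of α, and in particular [Q(α):Q] = 3.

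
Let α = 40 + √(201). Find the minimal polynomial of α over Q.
m_α(x) = x^2 - 80x + 1399

From α - 40 = √(201), squaring gives (α - 40)^2 = 201, i.e. α^2 - 80α + 1600 = 201, so α^2 - 80α + 1399 = 0. The discriminant of x^2 - 80x + 1399 is (-80)^2 - 4·(1399) = 6400 - 5596 = 804, and 4·(201) is not a perfect square in Q since 201 is squarefree and ≠ 1. Hence x^2 - 80x + 1399 is irreducible over Q and is the minimal polynomial of α.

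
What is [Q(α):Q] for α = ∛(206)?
[Q(α):Q] = 3

The minimal polynomial of α is x^3 - 206, irreducible over Q since 206 is not a perfect cube (so x^3 - 206 has no rational root). Hence [Q(α):Q] = deg(m_α) = 3.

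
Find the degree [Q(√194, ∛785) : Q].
[Q(√194, ∛785) : Q] = 6

Let L = Q(√194, ∛785). Since Q(√194) ⊂ L and [Q(√194):Q] = 2, the tower law gives 2 | [L:Q]. Likewise Q(∛785) ⊂ L with [Q(∛785):Q] = 3 (because 785 is not a perfect cube), so 3 | [L:Q]. As gcd(2,3) = 1, [L:Q] is divisible by 6. Conversely L is generated over Q by √194 and ∛785, so [L:Q] ≤ 2·3 = 6. Therefore [Q(√194, ∛785) : Q] = 6.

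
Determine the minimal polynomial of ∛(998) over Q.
m_α(x) = x^3 - 998

α satisfies α^3 = 998, so x^3 - 998 annihilates α. By the rational root test, a rational root p/q (in lowest terms) of x^3 - 998 would satisfy p^3 = 998 q^3, forcing q = 1 and p^3 = 998; but 998 is not a perfect cube, contradiction. A monic cubic over Q with no rational root is irreducible (any nontrivial factorization would include a linear factor). Hence x^3 - 998 is the minimal polynomial of α, and in particular [Q(α):Q] = 3.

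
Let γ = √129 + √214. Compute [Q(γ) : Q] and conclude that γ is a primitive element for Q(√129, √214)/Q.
[Q(γ) : Q] = 4 (equivalently, Q(γ) = Q(√129, √214))

Obviously Q(γ) ⊆ Q(√129, √214), and [Q(√129, √214):Q] = 4 (since 129, 214 are distinct squarefree integers > 1 with 27606 not a perfect square). To show equality we compute the minimal polynomial of γ. From γ = √129 + √214: γ^2 = 129 + 2√(27606) + 214 = 343 + 2√(27606), so γ^2 - 343 = 2√(27606); squaring, (γ^2 - 343)^2 = 4·27606, i.e. γ^4 - 686γ^2 + 117649 - 110424 = 0, i.e. γ^4 - 686γ^2 + 7225 = 0. So γ is a root of x^4 - 686x^2 + 7225. This polynomial is irreducible over Q: it has no rational root (each ±√129 ± √214 is irrational), and any factorization into two quadratics over Q would force √(27606) ∈ Q (pairing opposite roots) or √129, √214 ∈ Q (other pairings), all impossible. Hence [Q(γ):Q] = 4 = [Q(√129, √214):Q], so Q(γ) = Q(√129, √214).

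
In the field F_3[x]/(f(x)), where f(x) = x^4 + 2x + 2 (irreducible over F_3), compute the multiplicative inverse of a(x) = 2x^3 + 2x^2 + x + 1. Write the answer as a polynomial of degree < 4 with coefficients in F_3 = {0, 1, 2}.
a(x)^(-1) ≡ 2x^2 + x + 1 (mod f(x))

Since f is irreducible over F_3, F_3[x]/(f) is a field and a(x) ≠ 0 has an inverse. Apply the extended Euclidean algorithm to f(x) and a(x) in F_3[x]: f(x) = (2x + 1)·a(x) + (2x^2 + 2x + 1);  a(x) = (x)·(2x^2 + 2x + 1) + (1). The last nonzero remainder is the constant 1 = gcd(f, a) in F_3. Back-substituting through the division chain expresses 1 = s(x)·a(x) + t(x)·f(x) with s(x) ≡ 2x^2 + x + 1 (mod f), so a(x)^(-1) ≡ s(x) = 2x^2 + x + 1 (mod f). Check: (2x^3 + 2x^2 + x + 1)·(2x^2 + x + 1) = x^5 + 2x^2 + 2x + 1 ≡ 1 (mod x^4 + 2x + 2).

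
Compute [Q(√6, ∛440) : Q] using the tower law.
[Q(√6, ∛440) : Q] = 6

Let L = Q(√6, ∛440). Since Q(√6) ⊂ L and [Q(√6):Q] = 2, the tower law gives 2 | [L:Q]. Likewise Q(∛440) ⊂ L with [Q(∛440):Q] = 3 (because 440 is not a perfect cube), so 3 | [L:Q]. As gcd(2,3) = 1, [L:Q] is divisible by 6. Conversely L is generated over Q by √6 and ∛440, so [L:Q] ≤ 2·3 = 6. Therefore [Q(√6, ∛440) : Q] = 6.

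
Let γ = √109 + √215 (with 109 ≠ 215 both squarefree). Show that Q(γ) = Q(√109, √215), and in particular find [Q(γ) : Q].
[Q(γ) : Q] = 4 (equivalently, Q(γ) = Q(√109, √215))

Obviously Q(γ) ⊆ Q(√109, √215), and [Q(√109, √215):Q] = 4 (since 109, 215 are distinct squarefree integers > 1 with 23435 not a perfect square). To show equality we compute the minimal polynomial of γ. From γ = √109 + √215: γ^2 = 109 + 2√(23435) + 215 = 324 + 2√(23435), so γ^2 - 324 = 2√(23435); squaring, (γ^2 - 324)^2 = 4·23435, i.e. γ^4 - 648γ^2 + 104976 - 93740 = 0, i.e. γ^4 - 648γ^2 + 11236 = 0. So γ is a root of x^4 - 648x^2 + 11236. This polynomial is irreducible over Q: it has no rational root (each ±√109 ± √215 is irrational), and any factorization into two quadratics over Q would force √(23435) ∈ Q (pairing opposite roots) or √109, √215 ∈ Q (other pairings), all impossible. Hence [Q(γ):Q] = 4 = [Q(√109, √215):Q], so Q(γ) = Q(√109, √215).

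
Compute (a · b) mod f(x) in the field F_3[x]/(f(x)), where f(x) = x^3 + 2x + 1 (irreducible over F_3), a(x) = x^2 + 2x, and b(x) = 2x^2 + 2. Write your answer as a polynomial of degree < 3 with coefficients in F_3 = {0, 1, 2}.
a · b ≡ x^2 + 2 (mod f(x))

Multiply in F_3[x]: a(x)·b(x) = (x^2 + 2x)·(2x^2 + 2) = 2x^4 + x^3 + 2x^2 + x. This has degree ≥ 3, so divide by f(x) over F_3: 2x^4 + x^3 + 2x^2 + x = (2x + 1)·(x^3 + 2x + 1) + (x^2 + 2). Hence a·b ≡ x^2 + 2 (mod f). (F_3[x]/(f) is a field with 3^3 = 27 elements since f is irreducible of degree 3.)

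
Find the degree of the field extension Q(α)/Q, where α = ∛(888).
[Q(α):Q] = 3

The minimal polynomial of α is x^3 - 888, irreducible over Q since 888 is not a perfect cube (so x^3 - 888 has no rational root). Hence [Q(α):Q] = deg(m_α) = 3.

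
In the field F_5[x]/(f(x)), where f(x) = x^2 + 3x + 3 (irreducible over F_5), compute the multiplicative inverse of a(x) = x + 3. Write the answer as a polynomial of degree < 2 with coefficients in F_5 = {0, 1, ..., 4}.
a(x)^(-1) ≡ 3x (mod f(x))

Since f is irreducible over F_5, F_5[x]/(f) is a field and a(x) ≠ 0 has an inverse. Apply the extended Euclidean algorithm to f(x) and a(x) in F_5[x]: f(x) = (x)·a(x) + (3). The last nonzero remainder is the constant 3 = gcd(f, a) in F_5. Back-substituting through the division chain expresses 3 = s(x)·a(x) + t(x)·f(x) with s(x) ≡ 4x (mod f), so (4x)·a(x) ≡ 3 (mod f). Multiplying by 3^(-1) ≡ 2 in F_5 gives a(x)^(-1) ≡ 2·(4x) ≡ 3x (mod f). Check: (x + 3)·(3x) = 3x^2 + 4x ≡ 1 (mod x^2 + 3x + 3).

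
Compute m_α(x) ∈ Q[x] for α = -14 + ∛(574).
m_α(x) = x^3 + 42x^2 + 588x + 2170

Set β = α + 14 = ∛(574), so β^3 = 574. Then (α + 14)^3 - 574 = 0, i.e. α is a root of g(x) = (x + 14)^3 - 574 = x^3 + 42x^2 + 588x + 2170. Since g(x) = h(x + 14) where h(x) = x^3 - 574, and h is irreducible over Q (because 574 is not a perfect cube, so h has no rational root, and a monic cubic with no rational root is irreducible), g is also irreducible (irreducibility is preserved under the substitution x → x + 14). Hence m_α(x) = x^3 + 42x^2 + 588x + 2170.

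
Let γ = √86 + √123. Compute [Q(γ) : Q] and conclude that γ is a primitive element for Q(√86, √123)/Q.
[Q(γ) : Q] = 4 (equivalently, Q(γ) = Q(√86, √123))

Obviously Q(γ) ⊆ Q(√86, √123), and [Q(√86, √123):Q] = 4 (since 86, 123 are distinct squarefree integers > 1 with 10578 not a perfect square). To show equality we compute the minimal polynomial of γ. From γ = √86 + √123: γ^2 = 86 + 2√(10578) + 123 = 209 + 2√(10578), so γ^2 - 209 = 2√(10578); squaring, (γ^2 - 209)^2 = 4·10578, i.e. γ^4 - 418γ^2 + 43681 - 42312 = 0, i.e. γ^4 - 418γ^2 + 1369 = 0. So γ is a root of x^4 - 418x^2 + 1369. This polynomial is irreducible over Q: it has no rational root (each ±√86 ± √123 is irrational), and any factorization into two quadratics over Q would force √(10578) ∈ Q (pairing opposite roots) or √86, √123 ∈ Q (other pairings), all impossible. Hence [Q(γ):Q] = 4 = [Q(√86, √123):Q], so Q(γ) = Q(√86, √123).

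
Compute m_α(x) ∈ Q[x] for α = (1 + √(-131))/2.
m_α(x) = x^2 - x + 33

From 2α - 1 = √(-131), squaring gives (2α - 1)^2 = -131, i.e. 4α^2 - 4α + 1 = -131, so α^2 - α + (1 + 131)/4 = 0. Since -131 ≡ 1 (mod 4), (1 + 131)/4 = 33 ∈ Z. The polynomial x^2 - x + 33 has discriminant 1 - 4·(33) = -131, which is not a perfect square in Q (d = -131 is squarefree and ≠ 1), so x^2 - x + 33 is irreducible over Q. It is the minimal polynomial of α.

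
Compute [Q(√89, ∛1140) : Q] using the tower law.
[Q(√89, ∛1140) : Q] = 6

Let L = Q(√89, ∛1140). Since Q(√89) ⊂ L and [Q(√89):Q] = 2, the tower law gives 2 | [L:Q]. Likewise Q(∛1140) ⊂ L with [Q(∛1140):Q] = 3 (because 1140 is not a perfect cube), so 3 | [L:Q]. As gcd(2,3) = 1, [L:Q] is divisible by 6. Conversely L is generated over Q by √89 and ∛1140, so [L:Q] ≤ 2·3 = 6. Therefore [Q(√89, ∛1140) : Q] = 6.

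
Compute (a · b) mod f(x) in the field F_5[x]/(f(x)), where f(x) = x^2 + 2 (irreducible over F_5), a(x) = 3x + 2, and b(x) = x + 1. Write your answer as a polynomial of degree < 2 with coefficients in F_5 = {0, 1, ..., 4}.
a · b ≡ 1 (mod f(x))

Multiply in F_5[x]: a(x)·b(x) = (3x + 2)·(x + 1) = 3x^2 + 2. This has degree ≥ 2, so divide by f(x) over F_5: 3x^2 + 2 = (3)·(x^2 + 2) + (1). Hence a·b ≡ 1 (mod f). (F_5[x]/(f) is a field with 5^2 = 25 elements since f is irreducible of degree 2.)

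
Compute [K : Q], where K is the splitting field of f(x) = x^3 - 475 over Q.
[K : Q] = 6

The roots of x^3 - 475 are ∛475, ω∛475, ω^2∛475 where ω = e^(2πi/3) is a primitive cube root of unity, so K = Q(∛475, ω). Now [Q(∛475):Q] = 3 (since 475 is not a perfect cube, x^3 - 475 is irreducible) and [Q(ω):Q] = 2. Both 2 and 3 divide [K:Q], and [K:Q] ≤ 3·2 = 6, so [K:Q] = 6. (Equivalently: Q(∛475) ⊂ R but ω ∉ R, so [K : Q(∛475)] = 2.)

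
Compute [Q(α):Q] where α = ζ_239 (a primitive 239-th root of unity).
[Q(α):Q] = 238

The minimal polynomial of ζ_239 over Q is the 239-th cyclotomic polynomial Φ_239(x), which is irreducible over Q and has degree φ(239) = 238. Hence [Q(α):Q] = φ(239) = 238.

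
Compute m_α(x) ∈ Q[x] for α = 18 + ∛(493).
m_α(x) = x^3 - 54x^2 + 972x - 6325

Set β = α - 18 = ∛(493), so β^3 = 493. Then (α - 18)^3 - 493 = 0, i.e. α is a root of g(x) = (x - 18)^3 - 493 = x^3 - 54x^2 + 972x - 6325. Since g(x) = h(x - 18) where h(x) = x^3 - 493, and h is irreducible over Q (because 493 is not a perfect cube, so h has no rational root, and a monic cubic with no rational root is irreducible), g is also irreducible (irreducibility is preserved under the substitution x → x - 18). Hence m_α(x) = x^3 - 54x^2 + 972x - 6325.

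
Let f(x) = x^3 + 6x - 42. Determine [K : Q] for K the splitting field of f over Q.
[K : Q] = 6

By the rational root test, any rational root of the monic integer polynomial f(x) = x^3 + 6x - 42 must be an integer dividing the constant term -42, i.e. one of ±{1, 2, 3, 6, 7, 14, 21, 42}. Evaluating: f(1) = -35, f(-1) = -49, f(2) = -22, f(-2) = -62, f(3) = 3, f(-3) = -87, f(6) = 210, f(-6) = -294, f(7) = 343, f(-7) = -427, f(14) = 2786, f(-14) = -2870, f(21) = 9345, f(-21) = -9429, f(42) = 74298, f(-42) = -74382; none is 0, so f has no rational root and is therefore irreducible over Q (a cubic with no linear factor over a field is irreducible). For an irreducible cubic, the Galois group is A_3 or S_3 according as the discriminant disc(f) = -4a^3 - 27b^2 = -4·(6)^3 - 27·(-42)^2 = -48492 is or is not a square in Q. Here disc(f) = -48492 is not a perfect square in Q, so the Galois group of f over Q is not contained in A_3 and must be all of S_3. The splitting field has degree |S_3| = 6 over Q, so [K : Q] = 6.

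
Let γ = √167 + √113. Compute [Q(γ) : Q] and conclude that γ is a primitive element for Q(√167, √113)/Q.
[Q(γ) : Q] = 4 (equivalently, Q(γ) = Q(√167, √113))

Obviously Q(γ) ⊆ Q(√167, √113), and [Q(√167, √113):Q] = 4 (since 167, 113 are distinct squarefree integers > 1 with 18871 not a perfect square). To show equality we compute the minimal polynomial of γ. From γ = √167 + √113: γ^2 = 167 + 2√(18871) + 113 = 280 + 2√(18871), so γ^2 - 280 = 2√(18871); squaring, (γ^2 - 280)^2 = 4·18871, i.e. γ^4 - 560γ^2 + 78400 - 75484 = 0, i.e. γ^4 - 560γ^2 + 2916 = 0. So γ is a root of x^4 - 560x^2 + 2916. This polynomial is irreducible over Q: it has no rational root (each ±√167 ± √113 is irrational), and any factorization into two quadratics over Q would force √(18871) ∈ Q (pairing opposite roots) or √167, √113 ∈ Q (other pairings), all impossible. Hence [Q(γ):Q] = 4 = [Q(√167, √113):Q], so Q(γ) = Q(√167, √113).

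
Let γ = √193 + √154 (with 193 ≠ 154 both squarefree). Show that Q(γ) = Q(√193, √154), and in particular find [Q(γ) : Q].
[Q(γ) : Q] = 4 (equivalently, Q(γ) = Q(√193, √154))

Obviously Q(γ) ⊆ Q(√193, √154), and [Q(√193, √154):Q] = 4 (since 193, 154 are distinct squarefree integers > 1 with 29722 not a perfect square). To show equality we compute the minimal polynomial of γ. From γ = √193 + √154: γ^2 = 193 + 2√(29722) + 154 = 347 + 2√(29722), so γ^2 - 347 = 2√(29722); squaring, (γ^2 - 347)^2 = 4·29722, i.e. γ^4 - 694γ^2 + 120409 - 118888 = 0, i.e. γ^4 - 694γ^2 + 1521 = 0. So γ is a root of x^4 - 694x^2 + 1521. This polynomial is irreducible over Q: it has no rational root (each ±√193 ± √154 is irrational), and any factorization into two quadratics over Q would force √(29722) ∈ Q (pairing opposite roots) or √193, √154 ∈ Q (other pairings), all impossible. Hence [Q(γ):Q] = 4 = [Q(√193, √154):Q], so Q(γ) = Q(√193, √154).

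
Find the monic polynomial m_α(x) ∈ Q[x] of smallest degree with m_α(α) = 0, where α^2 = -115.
m_α(x) = x^2 + 115

α satisfies α^2 + 115 = 0, so x^2 + 115 annihilates α. Since d = -115 is squarefree and ≠ 1, it is not a perfect square in Q, so x^2 + 115 has no rational root and is therefore irreducible over Q (a degree-2 polynomial over a field is irreducible iff it has no root). Hence m_α(x) = x^2 + 115.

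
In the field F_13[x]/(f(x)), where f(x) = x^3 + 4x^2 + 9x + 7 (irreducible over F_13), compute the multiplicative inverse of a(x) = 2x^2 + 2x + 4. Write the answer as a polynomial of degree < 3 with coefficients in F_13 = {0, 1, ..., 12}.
a(x)^(-1) ≡ 5x^2 + 9x + 2 (mod f(x))

Since f is irreducible over F_13, F_13[x]/(f) is a field and a(x) ≠ 0 has an inverse. Apply the extended Euclidean algorithm to f(x) and a(x) in F_13[x]: f(x) = (7x + 8)·a(x) + (4x + 1);  a(x) = (7x + 2)·(4x + 1) + (2). The last nonzero remainder is the constant 2 = gcd(f, a) in F_13. Back-substituting through the division chain expresses 2 = s(x)·a(x) + t(x)·f(x) with s(x) ≡ 10x^2 + 5x + 4 (mod f), so (10x^2 + 5x + 4)·a(x) ≡ 2 (mod f). Multiplying by 2^(-1) ≡ 7 in F_13 gives a(x)^(-1) ≡ 7·(10x^2 + 5x + 4) ≡ 5x^2 + 9x + 2 (mod f). Check: (2x^2 + 2x + 4)·(5x^2 + 9x + 2) = 10x^4 + 2x^3 + 3x^2 + x + 8 ≡ 1 (mod x^3 + 4x^2 + 9x + 7).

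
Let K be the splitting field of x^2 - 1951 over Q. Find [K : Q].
[K : Q] = 2

f(x) = x^2 - 1951 factors as (x - √1951)(x + √1951). The splitting field is K = Q(√1951). Since 1951 is squarefree and > 1, it is not a perfect square, so x^2 - 1951 is irreducible over Q and [Q(√1951) : Q] = 2. Hence [K : Q] = 2.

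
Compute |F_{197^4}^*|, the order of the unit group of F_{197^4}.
|F_{197^4}^*| = 1506138480

F_{197^4} has 197^4 = 1506138481 elements; its multiplicative group consists of all nonzero elements, so |F_{197^4}^*| = 1506138481 - 1 = 1506138480. (It is cyclic since any finite subgroup of the multiplicative group of a field is cyclic.)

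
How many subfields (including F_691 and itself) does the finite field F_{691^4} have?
F_{691^4} has 3 subfields

The subfields of F_{p^n} are exactly the fields F_{p^d} for d | n (each is the fixed field of the unique index-d subgroup of Gal(F_{p^n}/F_p) ≅ Z/nZ). The divisors of n = 4 are {1, 2, 4}, giving 3 subfields: F_{691^1}, F_{691^2}, F_{691^4}.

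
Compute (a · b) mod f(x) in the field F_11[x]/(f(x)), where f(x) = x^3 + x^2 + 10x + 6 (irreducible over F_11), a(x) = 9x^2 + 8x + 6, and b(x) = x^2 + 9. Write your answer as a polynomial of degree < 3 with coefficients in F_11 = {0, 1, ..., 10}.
a · b ≡ 9x^2 + 6x + 5 (mod f(x))

Multiply in F_11[x]: a(x)·b(x) = (9x^2 + 8x + 6)·(x^2 + 9) = 9x^4 + 8x^3 + 10x^2 + 6x + 10. This has degree ≥ 3, so divide by f(x) over F_11: 9x^4 + 8x^3 + 10x^2 + 6x + 10 = (9x + 10)·(x^3 + x^2 + 10x + 6) + (9x^2 + 6x + 5). Hence a·b ≡ 9x^2 + 6x + 5 (mod f). (F_11[x]/(f) is a field with 11^3 = 1331 elements since f is irreducible of degree 3.)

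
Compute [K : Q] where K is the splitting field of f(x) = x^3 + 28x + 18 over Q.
[K : Q] = 6

By the rational root test, any rational root of the monic integer polynomial f(x) = x^3 + 28x + 18 must be an integer dividing the constant term 18, i.e. one of ±{1, 2, 3, 6, 9, 18}. Evaluating: f(1) = 47, f(-1) = -11, f(2) = 82, f(-2) = -46, f(3) = 129, f(-3) = -93, f(6) = 402, f(-6) = -366, f(9) = 999, f(-9) = -963, f(18) = 6354, f(-18) = -6318; none is 0, so f has no rational root and is therefore irreducible over Q (a cubic with no linear factor over a field is irreducible). For an irreducible cubic, the Galois group is A_3 or S_3 according as the discriminant disc(f) = -4a^3 - 27b^2 = -4·(28)^3 - 27·(18)^2 = -96556 is or is not a square in Q. Here disc(f) = -96556 is not a perfect square in Q, so the Galois group of f over Q is not contained in A_3 and must be all of S_3. The splitting field has degree |S_3| = 6 over Q, so [K : Q] = 6.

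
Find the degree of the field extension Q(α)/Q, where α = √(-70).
[Q(α):Q] = 2

[Q(α):Q] equals the degree of the minimal polynomial of α. Here α^2 = -70 and x^2 + 70 is irreducible (d = -70 is squarefree, ≠ 1, hence not a square), so deg(m_α) = 2. Thus [Q(α):Q] = 2.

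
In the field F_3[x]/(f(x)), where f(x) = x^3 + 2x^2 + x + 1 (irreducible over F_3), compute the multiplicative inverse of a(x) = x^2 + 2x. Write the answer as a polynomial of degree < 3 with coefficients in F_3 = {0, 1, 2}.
a(x)^(-1) ≡ 2x^2 + 2x + 2 (mod f(x))

Since f is irreducible over F_3, F_3[x]/(f) is a field and a(x) ≠ 0 has an inverse. Apply the extended Euclidean algorithm to f(x) and a(x) in F_3[x]: f(x) = (x)·a(x) + (x + 1);  a(x) = (x + 1)·(x + 1) + (2). The last nonzero remainder is the constant 2 = gcd(f, a) in F_3. Back-substituting through the division chain expresses 2 = s(x)·a(x) + t(x)·f(x) with s(x) ≡ x^2 + x + 1 (mod f), so (x^2 + x + 1)·a(x) ≡ 2 (mod f). Multiplying by 2^(-1) ≡ 2 in F_3 gives a(x)^(-1) ≡ 2·(x^2 + x + 1) ≡ 2x^2 + 2x + 2 (mod f). Check: (x^2 + 2x)·(2x^2 + 2x + 2) = 2x^4 + x ≡ 1 (mod x^3 + 2x^2 + x + 1).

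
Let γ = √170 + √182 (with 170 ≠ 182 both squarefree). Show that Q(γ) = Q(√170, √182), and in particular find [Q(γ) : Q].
[Q(γ) : Q] = 4 (equivalently, Q(γ) = Q(√170, √182))

Obviously Q(γ) ⊆ Q(√170, √182), and [Q(√170, √182):Q] = 4 (since 170, 182 are distinct squarefree integers > 1 with 30940 not a perfect square). To show equality we compute the minimal polynomial of γ. From γ = √170 + √182: γ^2 = 170 + 2√(30940) + 182 = 352 + 2√(30940), so γ^2 - 352 = 2√(30940); squaring, (γ^2 - 352)^2 = 4·30940, i.e. γ^4 - 704γ^2 + 123904 - 123760 = 0, i.e. γ^4 - 704γ^2 + 144 = 0. So γ is a root of x^4 - 704x^2 + 144. This polynomial is irreducible over Q: it has no rational root (each ±√170 ± √182 is irrational), and any factorization into two quadratics over Q would force √(30940) ∈ Q (pairing opposite roots) or √170, √182 ∈ Q (other pairings), all impossible. Hence [Q(γ):Q] = 4 = [Q(√170, √182):Q], so Q(γ) = Q(√170, √182).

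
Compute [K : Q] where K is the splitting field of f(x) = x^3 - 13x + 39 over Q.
[K : Q] = 6

By the rational root test, any rational root of the monic integer polynomial f(x) = x^3 - 13x + 39 must be an integer dividing the constant term 39, i.e. one of ±{1, 3, 13, 39}. Evaluating: f(1) = 27, f(-1) = 51, f(3) = 27, f(-3) = 51, f(13) = 2067, f(-13) = -1989, f(39) = 58851, f(-39) = -58773; none is 0, so f has no rational root and is therefore irreducible over Q (a cubic with no linear factor over a field is irreducible). For an irreducible cubic, the Galois group is A_3 or S_3 according as the discriminant disc(f) = -4a^3 - 27b^2 = -4·(-13)^3 - 27·(39)^2 = -32279 is or is not a square in Q. Here disc(f) = -32279 is not a perfect square in Q, so the Galois group of f over Q is not contained in A_3 and must be all of S_3. The splitting field has degree |S_3| = 6 over Q, so [K : Q] = 6.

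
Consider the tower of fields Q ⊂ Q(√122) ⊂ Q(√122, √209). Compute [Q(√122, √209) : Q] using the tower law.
[Q(√122, √209) : Q] = 4

[Q(√122):Q] = 2 (min poly x^2 - 122, irreducible since 122 is squarefree > 1). For the top step, suppose √209 ∈ Q(√122), say √209 = c + d√122 with c, d ∈ Q. Squaring: 209 = c^2 + 122d^2 + 2cd√122. Since √122 ∉ Q this forces 2cd = 0. If d = 0 then √209 = c ∈ Q, contradicting 209 squarefree > 1. If c = 0 then 209 = 122d^2, so 122·209 = (122d)^2 is a perfect square in Q — but 122·209 = 25498 is not a perfect square (since 122 and 209 are distinct squarefree integers). Contradiction. Hence √209 ∉ Q(√122), so x^2 - 209 stays irreducible over Q(√122) and [Q(√122, √209) : Q(√122)] = 2. By the tower law, [Q(√122, √209) : Q] = 2 · 2 = 4.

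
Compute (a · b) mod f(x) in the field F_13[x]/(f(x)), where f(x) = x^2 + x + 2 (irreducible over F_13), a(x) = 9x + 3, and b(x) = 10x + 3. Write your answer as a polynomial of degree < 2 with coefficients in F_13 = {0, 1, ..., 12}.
a · b ≡ 6x + 11 (mod f(x))

Multiply in F_13[x]: a(x)·b(x) = (9x + 3)·(10x + 3) = 12x^2 + 5x + 9. This has degree ≥ 2, so divide by f(x) over F_13: 12x^2 + 5x + 9 = (12)·(x^2 + x + 2) + (6x + 11). Hence a·b ≡ 6x + 11 (mod f). (F_13[x]/(f) is a field with 13^2 = 169 elements since f is irreducible of degree 2.)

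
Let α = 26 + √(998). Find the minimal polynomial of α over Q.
m_α(x) = x^2 - 52x - 322

From α - 26 = √(998), squaring gives (α - 26)^2 = 998, i.e. α^2 - 52α + 676 = 998, so α^2 - 52α - 322 = 0. The discriminant of x^2 - 52x - 322 is (-52)^2 - 4·(-322) = 2704 + 1288 = 3992, and 4·(998) is not a perfect square in Q since 998 is squarefree and ≠ 1. Hence x^2 - 52x - 322 is irreducible over Q and is the minimal polynomial of α.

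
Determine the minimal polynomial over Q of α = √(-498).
m_α(x) = x^2 + 498

α satisfies α^2 + 498 = 0, so x^2 + 498 annihilates α. Since d = -498 is squarefree and ≠ 1, it is not a perfect square in Q, so x^2 + 498 has no rational root and is therefore irreducible over Q (a degree-2 polynomial over a field is irreducible iff it has no root). Hence m_α(x) = x^2 + 498.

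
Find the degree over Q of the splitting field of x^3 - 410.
[K : Q] = 6

The roots of x^3 - 410 are ∛410, ω∛410, ω^2∛410 where ω = e^(2πi/3) is a primitive cube root of unity, so K = Q(∛410, ω). Now [Q(∛410):Q] = 3 (since 410 is not a perfect cube, x^3 - 410 is irreducible) and [Q(ω):Q] = 2. Both 2 and 3 divide [K:Q], and [K:Q] ≤ 3·2 = 6, so [K:Q] = 6. (Equivalently: Q(∛410) ⊂ R but ω ∉ R, so [K : Q(∛410)] = 2.)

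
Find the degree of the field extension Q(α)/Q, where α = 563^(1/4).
[Q(α):Q] = 4

α is a root of x^4 - 563. By Eisenstein's criterion at the prime p = 563 (which divides the constant term 563 but p^2 = 316969 does not, since 563 is squarefree), x^4 - 563 is irreducible over Q. Hence [Q(α):Q] = 4.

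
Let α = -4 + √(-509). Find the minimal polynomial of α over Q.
m_α(x) = x^2 + 8x + 525

From α + 4 = √(-509), squaring gives (α + 4)^2 = -509, i.e. α^2 + 8α + 16 = -509, so α^2 + 8α + 525 = 0. The discriminant of x^2 + 8x + 525 is (8)^2 - 4·(525) = 64 - 2100 = -2036, and 4·(-509) is not a perfect square in Q since -509 is squarefree and ≠ 1. Hence x^2 + 8x + 525 is irreducible over Q and is the minimal polynomial of α.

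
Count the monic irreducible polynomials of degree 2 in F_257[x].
There are 32896 monic irreducible polynomials of degree 2 over F_257

Each element of F_{257^2} that lies in no proper subfield is a root of exactly one monic irreducible of degree 2 over F_257, and each such polynomial has 2 distinct roots in F_{257^2}. By Möbius inversion the count is N_257(2) = (1/2) Σ_{d|2} μ(2/d) · 257^d = (1/2)(μ(2)·257^1 + μ(1)·257^2) = 65792/2 = 32896.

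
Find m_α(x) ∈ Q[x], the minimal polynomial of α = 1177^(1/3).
m_α(x) = x^3 - 1177

α satisfies α^3 = 1177, so x^3 - 1177 annihilates α. By the rational root test, a rational root p/q (in lowest terms) of x^3 - 1177 would satisfy p^3 = 1177 q^3, forcing q = 1 and p^3 = 1177; but 1177 is not a perfect cube, contradiction. A monic cubic over Q with no rational root is irreducible (any nontrivial factorization would include a linear factor). Hence x^3 - 1177 is the minimal polynomial of α, and in particular [Q(α):Q] = 3.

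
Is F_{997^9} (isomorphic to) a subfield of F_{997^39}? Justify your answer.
No: F_{997^9} is not a subfield of F_{997^39}

F_{p^m} embeds in F_{p^n} iff m | n. Here 9 ∤ 39 (since 39 = 4·9 + 3 with remainder 3 ≠ 0), so F_{997^9} is not a subfield of F_{997^39}. Equivalently: if it were, the tower law would give 9 = [F_{997^9}:F_997] dividing [F_{997^39}:F_997] = 39, contradiction.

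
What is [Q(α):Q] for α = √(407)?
[Q(α):Q] = 2

[Q(α):Q] equals the degree of the minimal polynomial of α. Here α^2 = 407 and x^2 - 407 is irreducible (d = 407 is squarefree, ≠ 1, hence not a square), so deg(m_α) = 2. Thus [Q(α):Q] = 2.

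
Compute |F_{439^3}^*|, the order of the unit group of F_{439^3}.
|F_{439^3}^*| = 84604518

F_{439^3} has 439^3 = 84604519 elements; its multiplicative group consists of all nonzero elements, so |F_{439^3}^*| = 84604519 - 1 = 84604518. (It is cyclic since any finite subgroup of the multiplicative group of a field is cyclic.)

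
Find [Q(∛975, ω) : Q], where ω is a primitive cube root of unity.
[Q(∛975, ω) : Q] = 6

[Q(∛975):Q] = 3 (min poly x^3 - 975, irreducible since 975 is not a perfect cube). [Q(ω):Q] = 2 (min poly x^2 + x + 1). Since Q(∛975) ⊂ R and ω ∉ R, we have ω ∉ Q(∛975), so x^2 + x + 1 remains irreducible over Q(∛975) and [Q(∛975, ω) : Q(∛975)] = 2. By the tower law, [Q(∛975, ω) : Q] = 3 · 2 = 6. (In fact Q(∛975, ω) is the splitting field of x^3 - 975 over Q.)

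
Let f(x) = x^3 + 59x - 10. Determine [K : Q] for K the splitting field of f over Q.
[K : Q] = 6

By the rational root test, any rational root of the monic integer polynomial f(x) = x^3 + 59x - 10 must be an integer dividing the constant term -10, i.e. one of ±{1, 2, 5, 10}. Evaluating: f(1) = 50, f(-1) = -70, f(2) = 116, f(-2) = -136, f(5) = 410, f(-5) = -430, f(10) = 1580, f(-10) = -1600; none is 0, so f has no rational root and is therefore irreducible over Q (a cubic with no linear factor over a field is irreducible). For an irreducible cubic, the Galois group is A_3 or S_3 according as the discriminant disc(f) = -4a^3 - 27b^2 = -4·(59)^3 - 27·(-10)^2 = -824216 is or is not a square in Q. Here disc(f) = -824216 is not a perfect square in Q, so the Galois group of f over Q is not contained in A_3 and must be all of S_3. The splitting field has degree |S_3| = 6 over Q, so [K : Q] = 6.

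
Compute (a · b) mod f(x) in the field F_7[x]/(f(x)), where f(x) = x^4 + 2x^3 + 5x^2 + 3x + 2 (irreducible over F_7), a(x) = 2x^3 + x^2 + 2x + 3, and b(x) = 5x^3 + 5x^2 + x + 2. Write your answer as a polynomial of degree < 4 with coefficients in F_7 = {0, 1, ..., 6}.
a · b ≡ x^3 + 3x^2 + 2x + 3 (mod f(x))

Multiply in F_7[x]: a(x)·b(x) = (2x^3 + x^2 + 2x + 3)·(5x^3 + 5x^2 + x + 2) = 3x^6 + x^5 + 3x^4 + 2x^3 + 5x^2 + 6. This has degree ≥ 4, so divide by f(x) over F_7: 3x^6 + x^5 + 3x^4 + 2x^3 + 5x^2 + 6 = (3x^2 + 2x + 5)·(x^4 + 2x^3 + 5x^2 + 3x + 2) + (x^3 + 3x^2 + 2x + 3). Hence a·b ≡ x^3 + 3x^2 + 2x + 3 (mod f). (F_7[x]/(f) is a field with 7^4 = 2401 elements since f is irreducible of degree 4.)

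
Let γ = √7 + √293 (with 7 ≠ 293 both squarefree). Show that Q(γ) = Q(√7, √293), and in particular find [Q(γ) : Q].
[Q(γ) : Q] = 4 (equivalently, Q(γ) = Q(√7, √293))

Obviously Q(γ) ⊆ Q(√7, √293), and [Q(√7, √293):Q] = 4 (since 7, 293 are distinct squarefree integers > 1 with 2051 not a perfect square). To show equality we compute the minimal polynomial of γ. From γ = √7 + √293: γ^2 = 7 + 2√(2051) + 293 = 300 + 2√(2051), so γ^2 - 300 = 2√(2051); squaring, (γ^2 - 300)^2 = 4·2051, i.e. γ^4 - 600γ^2 + 90000 - 8204 = 0, i.e. γ^4 - 600γ^2 + 81796 = 0. So γ is a root of x^4 - 600x^2 + 81796. This polynomial is irreducible over Q: it has no rational root (each ±√7 ± √293 is irrational), and any factorization into two quadratics over Q would force √(2051) ∈ Q (pairing opposite roots) or √7, √293 ∈ Q (other pairings), all impossible. Hence [Q(γ):Q] = 4 = [Q(√7, √293):Q], so Q(γ) = Q(√7, √293).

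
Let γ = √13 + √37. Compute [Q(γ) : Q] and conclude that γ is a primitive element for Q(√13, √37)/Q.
[Q(γ) : Q] = 4 (equivalently, Q(γ) = Q(√13, √37))

Obviously Q(γ) ⊆ Q(√13, √37), and [Q(√13, √37):Q] = 4 (since 13, 37 are distinct squarefree integers > 1 with 481 not a perfect square). To show equality we compute the minimal polynomial of γ. From γ = √13 + √37: γ^2 = 13 + 2√(481) + 37 = 50 + 2√(481), so γ^2 - 50 = 2√(481); squaring, (γ^2 - 50)^2 = 4·481, i.e. γ^4 - 100γ^2 + 2500 - 1924 = 0, i.e. γ^4 - 100γ^2 + 576 = 0. So γ is a root of x^4 - 100x^2 + 576. This polynomial is irreducible over Q: it has no rational root (each ±√13 ± √37 is irrational), and any factorization into two quadratics over Q would force √(481) ∈ Q (pairing opposite roots) or √13, √37 ∈ Q (other pairings), all impossible. Hence [Q(γ):Q] = 4 = [Q(√13, √37):Q], so Q(γ) = Q(√13, √37).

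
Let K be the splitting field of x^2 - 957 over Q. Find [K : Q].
[K : Q] = 2

f(x) = x^2 - 957 factors as (x - √957)(x + √957). The splitting field is K = Q(√957). Since 957 is squarefree and > 1, it is not a perfect square, so x^2 - 957 is irreducible over Q and [Q(√957) : Q] = 2. Hence [K : Q] = 2.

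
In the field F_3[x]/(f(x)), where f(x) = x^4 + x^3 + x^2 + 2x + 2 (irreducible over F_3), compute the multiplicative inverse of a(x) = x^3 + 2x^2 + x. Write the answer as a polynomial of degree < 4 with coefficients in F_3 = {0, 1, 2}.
a(x)^(-1) ≡ 2x^2 + 2x (mod f(x))

Since f is irreducible over F_3, F_3[x]/(f) is a field and a(x) ≠ 0 has an inverse. Apply the extended Euclidean algorithm to f(x) and a(x) in F_3[x]: f(x) = (x + 2)·a(x) + (2x^2 + 2);  a(x) = (2x + 1)·(2x^2 + 2) + (1). The last nonzero remainder is the constant 1 = gcd(f, a) in F_3. Back-substituting through the division chain expresses 1 = s(x)·a(x) + t(x)·f(x) with s(x) ≡ 2x^2 + 2x (mod f), so a(x)^(-1) ≡ s(x) = 2x^2 + 2x (mod f). Check: (x^3 + 2x^2 + x)·(2x^2 + 2x) = 2x^5 + 2x^2 ≡ 1 (mod x^4 + x^3 + x^2 + 2x + 2).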